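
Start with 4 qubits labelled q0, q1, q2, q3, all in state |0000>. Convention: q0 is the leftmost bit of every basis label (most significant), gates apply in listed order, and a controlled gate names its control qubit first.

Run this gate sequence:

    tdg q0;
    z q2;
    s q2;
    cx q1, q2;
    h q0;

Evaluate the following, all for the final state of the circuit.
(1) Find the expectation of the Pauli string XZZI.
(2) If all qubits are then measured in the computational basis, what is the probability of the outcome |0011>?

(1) The expectation value of XZZI is 1.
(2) The probability of measuring |0011> is 0.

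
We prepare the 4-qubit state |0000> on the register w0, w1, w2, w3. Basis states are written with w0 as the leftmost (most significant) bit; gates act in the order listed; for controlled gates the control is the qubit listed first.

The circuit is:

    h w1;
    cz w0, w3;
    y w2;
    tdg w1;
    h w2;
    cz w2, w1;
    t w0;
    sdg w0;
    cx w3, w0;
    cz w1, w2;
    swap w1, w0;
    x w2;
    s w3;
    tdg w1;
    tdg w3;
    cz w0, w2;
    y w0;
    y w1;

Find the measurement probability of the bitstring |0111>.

Outcome |0111> occurs with probability 0.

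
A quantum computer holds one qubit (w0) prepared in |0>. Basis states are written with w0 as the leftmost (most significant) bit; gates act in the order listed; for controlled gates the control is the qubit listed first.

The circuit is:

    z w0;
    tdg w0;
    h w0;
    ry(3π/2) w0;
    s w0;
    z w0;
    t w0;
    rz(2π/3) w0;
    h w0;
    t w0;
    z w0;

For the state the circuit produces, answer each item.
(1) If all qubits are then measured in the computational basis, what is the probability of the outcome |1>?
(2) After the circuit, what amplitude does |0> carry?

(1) A full measurement returns |1> with probability 1/2.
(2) The final state's coefficient on |0> equals sqrt(2)*exp(2*I*pi/3)/2.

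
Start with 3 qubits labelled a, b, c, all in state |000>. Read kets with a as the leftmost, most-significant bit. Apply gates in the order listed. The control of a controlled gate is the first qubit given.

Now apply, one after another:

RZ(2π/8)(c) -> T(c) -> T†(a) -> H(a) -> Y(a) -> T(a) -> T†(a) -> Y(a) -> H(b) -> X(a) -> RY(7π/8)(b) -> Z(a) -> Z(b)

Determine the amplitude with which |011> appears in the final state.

The amplitude on |011> is 0.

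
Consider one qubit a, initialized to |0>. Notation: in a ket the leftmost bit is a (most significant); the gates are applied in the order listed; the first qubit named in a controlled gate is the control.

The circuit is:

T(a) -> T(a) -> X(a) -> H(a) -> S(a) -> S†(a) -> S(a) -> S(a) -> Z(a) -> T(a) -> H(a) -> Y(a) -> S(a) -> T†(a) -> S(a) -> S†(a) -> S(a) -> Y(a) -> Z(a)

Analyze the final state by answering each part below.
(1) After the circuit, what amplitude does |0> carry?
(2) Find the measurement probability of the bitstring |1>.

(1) |0> carries amplitude 1/2 + exp(3*I*pi/4)/2 in the final state.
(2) A full measurement returns |1> with probability sqrt(2)/4 + 1/2.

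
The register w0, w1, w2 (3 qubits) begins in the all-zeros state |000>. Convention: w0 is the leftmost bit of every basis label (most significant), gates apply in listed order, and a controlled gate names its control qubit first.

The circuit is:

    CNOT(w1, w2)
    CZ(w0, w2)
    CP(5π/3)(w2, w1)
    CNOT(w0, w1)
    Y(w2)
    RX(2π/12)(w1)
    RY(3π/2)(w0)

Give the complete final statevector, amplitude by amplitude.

The final amplitudes are 0 on |000>, I*(-sqrt(3) - 1)/4 on |001>, 0 on |010>, 1/4 - sqrt(3)/4 on |011>, 0 on |100>, I*(1 + sqrt(3))/4 on |101>, 0 on |110>, -1/4 + sqrt(3)/4 on |111>.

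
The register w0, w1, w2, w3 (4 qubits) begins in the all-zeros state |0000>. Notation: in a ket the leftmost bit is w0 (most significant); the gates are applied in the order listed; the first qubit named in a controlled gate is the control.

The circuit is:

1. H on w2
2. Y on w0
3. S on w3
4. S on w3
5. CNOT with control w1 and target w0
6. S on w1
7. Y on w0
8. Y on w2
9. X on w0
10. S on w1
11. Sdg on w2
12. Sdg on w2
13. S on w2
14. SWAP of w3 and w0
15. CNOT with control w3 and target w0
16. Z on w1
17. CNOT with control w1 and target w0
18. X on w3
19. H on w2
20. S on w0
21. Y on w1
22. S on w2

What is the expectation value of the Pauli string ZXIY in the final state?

The observable ZXIY averages to 0.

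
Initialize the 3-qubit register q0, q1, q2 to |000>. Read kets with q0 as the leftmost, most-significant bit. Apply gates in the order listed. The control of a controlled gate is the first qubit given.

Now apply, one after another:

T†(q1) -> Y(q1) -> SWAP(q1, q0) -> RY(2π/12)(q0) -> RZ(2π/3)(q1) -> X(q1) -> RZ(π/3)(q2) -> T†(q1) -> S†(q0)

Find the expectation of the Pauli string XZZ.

The expectation value of XZZ is 0.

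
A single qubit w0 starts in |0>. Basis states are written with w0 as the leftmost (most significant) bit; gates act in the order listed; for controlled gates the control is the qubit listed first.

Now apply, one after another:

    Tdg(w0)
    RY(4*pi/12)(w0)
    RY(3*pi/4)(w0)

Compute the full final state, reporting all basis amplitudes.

The resulting statevector has amplitude -sqrt(sqrt(2) + 2)/4 + sqrt(6 - 3*sqrt(2))/4 on |0>, sqrt(2 - sqrt(2))/4 + sqrt(3*sqrt(2) + 6)/4 on |1>.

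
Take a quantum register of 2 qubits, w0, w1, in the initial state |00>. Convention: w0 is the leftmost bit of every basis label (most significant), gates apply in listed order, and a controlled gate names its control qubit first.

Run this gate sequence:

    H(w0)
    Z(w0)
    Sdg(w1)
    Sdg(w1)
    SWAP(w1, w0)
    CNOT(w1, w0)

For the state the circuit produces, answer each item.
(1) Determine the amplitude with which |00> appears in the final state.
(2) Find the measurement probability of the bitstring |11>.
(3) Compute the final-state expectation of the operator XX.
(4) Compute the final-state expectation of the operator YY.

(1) The amplitude on |00> is sqrt(2)/2.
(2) Outcome |11> occurs with probability 1/2.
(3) The observable XX averages to -1.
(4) In the final state, YY has expectation 1.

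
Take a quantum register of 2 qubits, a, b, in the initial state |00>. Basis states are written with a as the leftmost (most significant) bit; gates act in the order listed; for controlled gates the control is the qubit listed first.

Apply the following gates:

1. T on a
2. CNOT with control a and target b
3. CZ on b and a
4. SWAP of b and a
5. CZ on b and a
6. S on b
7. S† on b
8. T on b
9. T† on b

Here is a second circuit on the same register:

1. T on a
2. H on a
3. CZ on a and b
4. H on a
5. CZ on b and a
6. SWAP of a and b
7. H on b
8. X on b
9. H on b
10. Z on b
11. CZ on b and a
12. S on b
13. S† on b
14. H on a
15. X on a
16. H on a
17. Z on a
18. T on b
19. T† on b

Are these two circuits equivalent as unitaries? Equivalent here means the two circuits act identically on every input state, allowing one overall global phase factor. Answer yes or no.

No, they are not equivalent — no single phase factor reconciles the two unitaries.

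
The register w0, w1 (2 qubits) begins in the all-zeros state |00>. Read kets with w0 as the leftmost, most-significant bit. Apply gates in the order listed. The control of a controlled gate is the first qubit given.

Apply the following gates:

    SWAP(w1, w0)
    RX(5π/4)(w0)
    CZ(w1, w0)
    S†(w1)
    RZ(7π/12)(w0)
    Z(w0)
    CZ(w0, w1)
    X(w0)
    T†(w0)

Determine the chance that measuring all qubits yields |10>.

The probability of measuring |10> is 1/2 - sqrt(2)/4.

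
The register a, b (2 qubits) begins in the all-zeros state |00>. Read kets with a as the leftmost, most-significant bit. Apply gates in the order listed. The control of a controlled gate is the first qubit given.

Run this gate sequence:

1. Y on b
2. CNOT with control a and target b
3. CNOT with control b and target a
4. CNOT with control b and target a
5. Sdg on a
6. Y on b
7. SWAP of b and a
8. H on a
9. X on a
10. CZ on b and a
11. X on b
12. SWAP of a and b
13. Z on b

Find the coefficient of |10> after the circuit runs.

|10> carries amplitude sqrt(2)/2 in the final state.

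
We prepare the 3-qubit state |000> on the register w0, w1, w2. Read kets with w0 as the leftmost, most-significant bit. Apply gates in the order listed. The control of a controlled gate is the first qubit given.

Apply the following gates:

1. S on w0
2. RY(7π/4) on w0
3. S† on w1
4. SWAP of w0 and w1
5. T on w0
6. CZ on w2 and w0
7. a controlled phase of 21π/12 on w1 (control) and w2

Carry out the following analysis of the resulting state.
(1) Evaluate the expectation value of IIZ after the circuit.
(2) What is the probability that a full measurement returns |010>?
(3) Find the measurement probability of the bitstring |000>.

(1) The observable IIZ averages to 1.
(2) A full measurement returns |010> with probability 1/2 - sqrt(2)/4.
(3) The probability of measuring |000> is sqrt(2)/4 + 1/2.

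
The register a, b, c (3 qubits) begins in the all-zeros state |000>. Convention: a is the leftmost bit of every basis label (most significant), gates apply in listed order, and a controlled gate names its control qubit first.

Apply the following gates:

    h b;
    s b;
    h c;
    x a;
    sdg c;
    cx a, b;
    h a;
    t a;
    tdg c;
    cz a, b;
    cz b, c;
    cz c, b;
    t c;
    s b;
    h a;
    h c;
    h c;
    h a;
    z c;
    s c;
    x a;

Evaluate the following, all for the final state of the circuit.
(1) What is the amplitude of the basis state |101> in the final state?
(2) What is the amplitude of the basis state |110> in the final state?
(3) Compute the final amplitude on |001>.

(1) |101> carries amplitude -sqrt(2)*I/4 in the final state. Key observation: the block from step 15 through step 18 cancels to the identity and can be dropped.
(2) The final state's coefficient on |110> equals sqrt(2)*I/4.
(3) The amplitude on |001> is sqrt(2)*exp(3*I*pi/4)/4.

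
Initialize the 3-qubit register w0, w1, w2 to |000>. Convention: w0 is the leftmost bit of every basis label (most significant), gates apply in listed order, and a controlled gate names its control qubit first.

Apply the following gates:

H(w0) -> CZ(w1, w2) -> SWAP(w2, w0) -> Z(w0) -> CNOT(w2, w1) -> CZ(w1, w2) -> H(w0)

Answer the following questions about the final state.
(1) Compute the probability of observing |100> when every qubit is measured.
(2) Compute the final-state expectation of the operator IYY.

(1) Outcome |100> occurs with probability 1/4.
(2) The observable IYY averages to 1.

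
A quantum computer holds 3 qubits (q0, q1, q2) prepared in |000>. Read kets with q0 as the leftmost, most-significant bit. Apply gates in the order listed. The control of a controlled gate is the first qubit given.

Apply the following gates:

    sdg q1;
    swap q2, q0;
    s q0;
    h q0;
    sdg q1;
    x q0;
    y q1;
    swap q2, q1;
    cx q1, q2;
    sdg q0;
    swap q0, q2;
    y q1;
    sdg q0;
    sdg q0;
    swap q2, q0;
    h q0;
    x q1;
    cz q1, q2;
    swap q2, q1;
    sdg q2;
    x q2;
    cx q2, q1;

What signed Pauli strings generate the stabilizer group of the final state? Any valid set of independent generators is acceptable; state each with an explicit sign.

The final state is stabilized by the group generated by +YII, +IZI, -IIZ; other independent generating sets are equally valid.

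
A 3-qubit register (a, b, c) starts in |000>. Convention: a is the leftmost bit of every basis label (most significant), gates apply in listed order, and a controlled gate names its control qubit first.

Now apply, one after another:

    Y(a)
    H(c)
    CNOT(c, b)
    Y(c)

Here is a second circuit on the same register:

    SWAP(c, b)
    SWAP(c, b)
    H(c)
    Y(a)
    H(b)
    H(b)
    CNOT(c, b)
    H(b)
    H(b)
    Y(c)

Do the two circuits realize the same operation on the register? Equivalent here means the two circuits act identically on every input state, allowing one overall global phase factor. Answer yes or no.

Yes, they are equivalent — the unitaries differ by at most a global phase.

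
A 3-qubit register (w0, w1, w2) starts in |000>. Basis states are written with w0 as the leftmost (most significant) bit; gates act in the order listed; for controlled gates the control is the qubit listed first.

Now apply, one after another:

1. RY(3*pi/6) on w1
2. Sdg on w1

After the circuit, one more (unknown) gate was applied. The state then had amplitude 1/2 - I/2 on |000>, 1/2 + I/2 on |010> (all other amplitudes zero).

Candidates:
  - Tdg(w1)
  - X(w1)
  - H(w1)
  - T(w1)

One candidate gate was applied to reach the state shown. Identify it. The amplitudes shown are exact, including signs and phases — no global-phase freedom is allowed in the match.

It was H(w1) that produced the state shown.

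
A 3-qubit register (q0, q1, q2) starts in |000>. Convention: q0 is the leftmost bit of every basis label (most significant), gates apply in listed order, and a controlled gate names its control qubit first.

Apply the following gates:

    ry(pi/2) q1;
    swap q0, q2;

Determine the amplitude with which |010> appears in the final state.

The amplitude on |010> is sqrt(2)/2.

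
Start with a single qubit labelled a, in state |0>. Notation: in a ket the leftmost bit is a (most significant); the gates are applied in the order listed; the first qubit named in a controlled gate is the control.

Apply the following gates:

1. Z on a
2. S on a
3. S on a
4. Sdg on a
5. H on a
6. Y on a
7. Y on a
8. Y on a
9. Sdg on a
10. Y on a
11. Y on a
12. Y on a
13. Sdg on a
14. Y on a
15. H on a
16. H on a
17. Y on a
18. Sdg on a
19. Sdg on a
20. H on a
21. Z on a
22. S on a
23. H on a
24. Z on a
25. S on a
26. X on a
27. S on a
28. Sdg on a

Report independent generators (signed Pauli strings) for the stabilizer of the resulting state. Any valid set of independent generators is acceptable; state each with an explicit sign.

The final state is stabilized by the group generated by -Y; other independent generating sets are equally valid. Key observation: steps 27-28 multiply out to the identity, so the circuit reduces to the remaining gates.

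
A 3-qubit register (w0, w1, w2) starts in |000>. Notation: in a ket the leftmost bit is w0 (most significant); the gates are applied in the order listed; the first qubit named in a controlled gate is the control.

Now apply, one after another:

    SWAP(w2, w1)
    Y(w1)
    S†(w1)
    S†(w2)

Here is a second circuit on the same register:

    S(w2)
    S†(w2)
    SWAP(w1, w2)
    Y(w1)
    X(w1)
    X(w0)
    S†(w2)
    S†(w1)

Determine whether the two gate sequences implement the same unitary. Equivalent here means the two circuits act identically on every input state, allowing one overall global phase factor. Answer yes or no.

No — the two circuits implement different unitaries, even allowing a global phase.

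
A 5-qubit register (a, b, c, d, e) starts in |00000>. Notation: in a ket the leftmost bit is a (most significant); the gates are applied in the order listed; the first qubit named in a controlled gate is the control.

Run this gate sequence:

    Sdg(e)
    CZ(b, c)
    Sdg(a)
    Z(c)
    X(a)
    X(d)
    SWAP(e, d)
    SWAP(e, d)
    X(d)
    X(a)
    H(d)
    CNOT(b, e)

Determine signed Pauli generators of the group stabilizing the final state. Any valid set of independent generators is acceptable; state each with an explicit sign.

One valid set of independent stabilizer generators is +IIIXI, +ZIIII, +IZIII, +IIZII, +IIIIZ (any independent generating set of the same group is equally correct). Key observation: gates 5-10 undo each other exactly, leaving only the rest of the circuit to track.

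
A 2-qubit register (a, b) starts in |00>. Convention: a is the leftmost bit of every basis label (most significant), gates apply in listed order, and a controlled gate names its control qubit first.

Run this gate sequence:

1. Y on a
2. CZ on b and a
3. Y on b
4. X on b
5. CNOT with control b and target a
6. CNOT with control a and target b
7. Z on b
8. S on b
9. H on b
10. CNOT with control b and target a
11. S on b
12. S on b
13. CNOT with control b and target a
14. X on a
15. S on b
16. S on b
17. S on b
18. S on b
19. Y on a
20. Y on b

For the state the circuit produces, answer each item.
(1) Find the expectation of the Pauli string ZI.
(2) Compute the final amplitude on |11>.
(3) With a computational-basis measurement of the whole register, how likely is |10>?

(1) In the final state, ZI has expectation -1.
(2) The amplitude on |11> is -sqrt(2)*I/2.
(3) A full measurement returns |10> with probability 1/2.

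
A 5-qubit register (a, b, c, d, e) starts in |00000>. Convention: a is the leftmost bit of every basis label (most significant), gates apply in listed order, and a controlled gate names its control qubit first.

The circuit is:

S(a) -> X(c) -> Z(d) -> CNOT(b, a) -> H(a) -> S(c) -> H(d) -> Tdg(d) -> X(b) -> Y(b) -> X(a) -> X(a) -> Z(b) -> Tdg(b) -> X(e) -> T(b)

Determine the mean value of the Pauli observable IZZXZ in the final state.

In the final state, IZZXZ has expectation sqrt(2)/2. Key observation: steps 11-12 multiply out to the identity, so the circuit reduces to the remaining gates.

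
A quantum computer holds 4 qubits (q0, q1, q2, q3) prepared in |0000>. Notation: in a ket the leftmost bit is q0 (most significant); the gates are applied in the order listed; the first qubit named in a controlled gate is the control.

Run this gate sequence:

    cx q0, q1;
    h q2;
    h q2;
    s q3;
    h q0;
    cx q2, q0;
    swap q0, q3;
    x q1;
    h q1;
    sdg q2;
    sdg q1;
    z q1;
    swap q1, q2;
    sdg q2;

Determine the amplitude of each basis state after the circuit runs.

After the circuit, the state carries amplitude 1/2 on |0000>, 1/2 on |0001>, -1/2 on |0010>, -1/2 on |0011>, and 0 on every other basis state.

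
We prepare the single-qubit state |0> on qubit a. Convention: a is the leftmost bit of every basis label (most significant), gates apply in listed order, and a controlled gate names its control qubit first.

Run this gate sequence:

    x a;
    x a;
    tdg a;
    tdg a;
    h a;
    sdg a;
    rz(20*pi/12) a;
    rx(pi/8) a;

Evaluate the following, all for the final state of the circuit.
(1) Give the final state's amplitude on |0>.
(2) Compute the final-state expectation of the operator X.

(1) The final state's coefficient on |0> equals sqrt(2)*exp(-5*I*pi/6)*cos(pi/16)/2 - sqrt(2)*exp(5*I*pi/6)*sin(pi/16)/2.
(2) The expectation value of X is -sqrt(3)/2.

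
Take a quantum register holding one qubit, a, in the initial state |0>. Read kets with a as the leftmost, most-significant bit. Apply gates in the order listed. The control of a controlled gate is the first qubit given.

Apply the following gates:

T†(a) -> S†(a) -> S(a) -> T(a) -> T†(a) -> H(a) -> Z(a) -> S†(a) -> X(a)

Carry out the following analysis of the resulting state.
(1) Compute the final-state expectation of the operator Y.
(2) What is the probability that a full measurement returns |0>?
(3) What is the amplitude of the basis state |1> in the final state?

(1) The expectation value of Y is -1.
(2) Outcome |0> occurs with probability 1/2.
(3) The final state's coefficient on |1> equals sqrt(2)/2.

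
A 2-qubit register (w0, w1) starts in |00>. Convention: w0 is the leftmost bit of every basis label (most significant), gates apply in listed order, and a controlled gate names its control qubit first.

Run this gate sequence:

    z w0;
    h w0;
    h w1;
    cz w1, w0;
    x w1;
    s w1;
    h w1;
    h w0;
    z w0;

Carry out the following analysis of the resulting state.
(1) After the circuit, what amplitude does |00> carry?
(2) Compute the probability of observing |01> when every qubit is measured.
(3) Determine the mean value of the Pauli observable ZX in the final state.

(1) The amplitude on |00> is I/2.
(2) A full measurement returns |01> with probability 1/4.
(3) In the final state, ZX has expectation -1.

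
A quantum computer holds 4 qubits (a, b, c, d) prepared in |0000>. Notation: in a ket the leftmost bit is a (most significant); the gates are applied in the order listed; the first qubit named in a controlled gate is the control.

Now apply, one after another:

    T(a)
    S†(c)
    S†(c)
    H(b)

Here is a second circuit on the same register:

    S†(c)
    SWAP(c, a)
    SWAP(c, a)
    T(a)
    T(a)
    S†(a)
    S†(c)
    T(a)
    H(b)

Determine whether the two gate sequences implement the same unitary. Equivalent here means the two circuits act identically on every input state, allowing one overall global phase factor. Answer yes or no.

Yes, they are equivalent — the unitaries differ by at most a global phase.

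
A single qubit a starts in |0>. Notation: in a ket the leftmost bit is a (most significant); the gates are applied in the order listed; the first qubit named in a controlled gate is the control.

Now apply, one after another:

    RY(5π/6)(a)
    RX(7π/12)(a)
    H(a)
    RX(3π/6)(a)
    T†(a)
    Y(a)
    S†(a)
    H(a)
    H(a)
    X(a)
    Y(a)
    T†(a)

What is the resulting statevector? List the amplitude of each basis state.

The final amplitudes are -sqrt(6*sqrt(2) + 12)*exp(3*I*pi/4)/8 - sqrt(4 - 2*sqrt(2))*exp(3*I*pi/4)/8 + sqrt(2*sqrt(2) + 4)*exp(I*pi/4)/4 on |0>, -sqrt(4 - 2*sqrt(2))*exp(3*I*pi/4)/4 - sqrt(12 - 6*sqrt(2))*exp(I*pi/4)/8 + sqrt(2*sqrt(2) + 4)*exp(I*pi/4)/8 on |1>.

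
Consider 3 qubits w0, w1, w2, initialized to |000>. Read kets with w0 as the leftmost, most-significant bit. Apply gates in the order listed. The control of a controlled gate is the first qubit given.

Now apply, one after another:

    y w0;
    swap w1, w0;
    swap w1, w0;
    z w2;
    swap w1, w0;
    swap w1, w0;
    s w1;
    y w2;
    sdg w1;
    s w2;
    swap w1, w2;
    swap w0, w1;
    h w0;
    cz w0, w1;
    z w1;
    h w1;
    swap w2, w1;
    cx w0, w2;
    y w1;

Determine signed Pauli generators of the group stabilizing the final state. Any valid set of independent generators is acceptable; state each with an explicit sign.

One valid set of independent stabilizer generators is -XII, -IIX, -IZI (any independent generating set of the same group is equally correct).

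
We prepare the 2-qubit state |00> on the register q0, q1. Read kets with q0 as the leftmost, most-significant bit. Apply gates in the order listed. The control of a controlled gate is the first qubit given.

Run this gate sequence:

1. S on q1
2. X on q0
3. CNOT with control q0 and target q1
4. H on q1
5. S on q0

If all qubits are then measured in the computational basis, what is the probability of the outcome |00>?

A full measurement returns |00> with probability 0.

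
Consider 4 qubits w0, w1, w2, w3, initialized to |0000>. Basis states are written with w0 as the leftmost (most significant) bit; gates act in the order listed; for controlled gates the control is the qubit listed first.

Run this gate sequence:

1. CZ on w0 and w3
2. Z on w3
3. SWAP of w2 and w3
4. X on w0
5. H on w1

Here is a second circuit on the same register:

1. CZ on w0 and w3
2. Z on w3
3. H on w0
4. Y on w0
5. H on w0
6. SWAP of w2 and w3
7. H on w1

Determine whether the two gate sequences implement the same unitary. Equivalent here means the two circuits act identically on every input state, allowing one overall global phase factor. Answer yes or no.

No — the two circuits implement different unitaries, even allowing a global phase.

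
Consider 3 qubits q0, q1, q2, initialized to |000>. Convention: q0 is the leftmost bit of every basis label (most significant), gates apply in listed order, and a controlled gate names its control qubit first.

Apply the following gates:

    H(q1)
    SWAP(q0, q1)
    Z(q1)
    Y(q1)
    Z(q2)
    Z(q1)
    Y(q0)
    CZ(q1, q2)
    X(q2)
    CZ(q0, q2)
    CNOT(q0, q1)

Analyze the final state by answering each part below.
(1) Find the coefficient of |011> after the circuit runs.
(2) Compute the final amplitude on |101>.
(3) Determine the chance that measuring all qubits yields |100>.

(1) The amplitude on |011> is -sqrt(2)/2.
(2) |101> carries amplitude -sqrt(2)/2 in the final state.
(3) Outcome |100> occurs with probability 0.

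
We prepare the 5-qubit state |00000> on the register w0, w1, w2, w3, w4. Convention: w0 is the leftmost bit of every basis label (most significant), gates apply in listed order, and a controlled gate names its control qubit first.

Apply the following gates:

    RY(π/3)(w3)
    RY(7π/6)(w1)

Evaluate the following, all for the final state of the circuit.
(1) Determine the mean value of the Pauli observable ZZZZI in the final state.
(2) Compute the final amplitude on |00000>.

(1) In the final state, ZZZZI has expectation -sqrt(3)/4.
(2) The final state's coefficient on |00000> equals -3*sqrt(2)/8 + sqrt(6)/8.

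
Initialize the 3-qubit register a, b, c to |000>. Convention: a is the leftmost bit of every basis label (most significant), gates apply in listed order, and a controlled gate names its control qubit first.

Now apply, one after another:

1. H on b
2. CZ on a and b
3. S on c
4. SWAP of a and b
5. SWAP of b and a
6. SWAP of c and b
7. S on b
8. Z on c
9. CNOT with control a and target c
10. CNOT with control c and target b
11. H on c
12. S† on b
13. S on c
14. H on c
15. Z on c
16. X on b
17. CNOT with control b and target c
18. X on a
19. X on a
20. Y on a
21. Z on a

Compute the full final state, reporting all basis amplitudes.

The resulting statevector has amplitude 0 on |000>, 0 on |001>, 0 on |010>, 0 on |011>, sqrt(2)*(1 - I)/4 on |100>, sqrt(2)*(-1 - I)/4 on |101>, sqrt(2)*(1 + I)/4 on |110>, sqrt(2)*(1 - I)/4 on |111>.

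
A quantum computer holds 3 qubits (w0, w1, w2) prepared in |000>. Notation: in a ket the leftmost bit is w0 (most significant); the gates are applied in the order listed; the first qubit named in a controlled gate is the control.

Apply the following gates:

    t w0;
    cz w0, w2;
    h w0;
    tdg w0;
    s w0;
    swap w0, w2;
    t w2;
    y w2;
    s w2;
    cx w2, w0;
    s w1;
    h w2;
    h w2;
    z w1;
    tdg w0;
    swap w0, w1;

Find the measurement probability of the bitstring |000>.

A full measurement returns |000> with probability 1/2.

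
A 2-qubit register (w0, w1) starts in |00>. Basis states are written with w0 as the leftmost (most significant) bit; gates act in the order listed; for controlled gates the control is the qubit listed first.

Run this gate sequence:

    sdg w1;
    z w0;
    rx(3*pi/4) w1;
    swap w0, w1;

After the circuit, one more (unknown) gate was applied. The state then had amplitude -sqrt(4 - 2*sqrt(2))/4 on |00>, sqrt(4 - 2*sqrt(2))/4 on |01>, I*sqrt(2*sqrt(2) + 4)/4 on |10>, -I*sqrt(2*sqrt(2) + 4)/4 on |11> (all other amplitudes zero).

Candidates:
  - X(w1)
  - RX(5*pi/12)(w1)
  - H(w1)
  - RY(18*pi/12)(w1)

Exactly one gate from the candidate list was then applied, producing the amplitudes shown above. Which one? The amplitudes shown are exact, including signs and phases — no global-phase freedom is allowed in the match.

The unique candidate consistent with the amplitudes is RY(18*pi/12)(w1).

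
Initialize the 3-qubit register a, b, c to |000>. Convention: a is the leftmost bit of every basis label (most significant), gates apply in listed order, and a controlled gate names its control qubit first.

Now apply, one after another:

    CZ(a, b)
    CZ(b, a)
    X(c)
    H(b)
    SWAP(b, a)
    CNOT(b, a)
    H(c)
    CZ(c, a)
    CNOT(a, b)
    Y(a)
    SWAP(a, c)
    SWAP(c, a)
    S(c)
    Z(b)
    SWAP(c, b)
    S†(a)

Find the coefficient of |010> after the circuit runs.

|010> carries amplitude 0 in the final state.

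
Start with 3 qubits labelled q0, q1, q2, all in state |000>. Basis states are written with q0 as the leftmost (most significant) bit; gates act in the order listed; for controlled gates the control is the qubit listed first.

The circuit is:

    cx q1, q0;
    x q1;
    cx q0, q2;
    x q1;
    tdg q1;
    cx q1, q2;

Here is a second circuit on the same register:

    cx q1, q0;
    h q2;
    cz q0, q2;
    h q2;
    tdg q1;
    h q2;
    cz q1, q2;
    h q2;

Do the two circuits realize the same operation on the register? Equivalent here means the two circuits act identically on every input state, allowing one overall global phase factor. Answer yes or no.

Yes, they are equivalent — the unitaries differ by at most a global phase.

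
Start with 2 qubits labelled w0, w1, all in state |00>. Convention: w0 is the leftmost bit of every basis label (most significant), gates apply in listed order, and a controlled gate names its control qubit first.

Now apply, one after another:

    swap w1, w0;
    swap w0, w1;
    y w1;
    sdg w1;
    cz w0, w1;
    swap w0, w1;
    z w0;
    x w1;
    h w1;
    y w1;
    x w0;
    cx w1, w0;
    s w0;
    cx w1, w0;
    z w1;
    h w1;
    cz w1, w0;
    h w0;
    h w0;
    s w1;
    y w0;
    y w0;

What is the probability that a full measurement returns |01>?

The probability of measuring |01> is 1/2.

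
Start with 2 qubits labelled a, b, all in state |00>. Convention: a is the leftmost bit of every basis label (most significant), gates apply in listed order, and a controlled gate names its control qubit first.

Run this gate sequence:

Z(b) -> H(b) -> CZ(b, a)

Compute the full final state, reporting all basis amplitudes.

The final amplitudes are sqrt(2)/2 on |00>, sqrt(2)/2 on |01>, 0 on |10>, 0 on |11>.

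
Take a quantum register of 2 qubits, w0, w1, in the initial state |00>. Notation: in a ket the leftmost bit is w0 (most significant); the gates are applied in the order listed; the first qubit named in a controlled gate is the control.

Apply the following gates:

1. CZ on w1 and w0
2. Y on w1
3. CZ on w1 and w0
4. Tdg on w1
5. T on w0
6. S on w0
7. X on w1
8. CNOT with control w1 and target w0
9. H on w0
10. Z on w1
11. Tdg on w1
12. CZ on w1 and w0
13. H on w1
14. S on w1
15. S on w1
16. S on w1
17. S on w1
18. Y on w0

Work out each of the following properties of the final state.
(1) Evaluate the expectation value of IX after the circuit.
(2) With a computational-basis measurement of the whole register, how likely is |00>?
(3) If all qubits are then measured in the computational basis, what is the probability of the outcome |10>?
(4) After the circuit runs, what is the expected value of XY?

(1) The observable IX averages to 1.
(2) The probability of measuring |00> is 1/4.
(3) A full measurement returns |10> with probability 1/4.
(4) The observable XY averages to 0.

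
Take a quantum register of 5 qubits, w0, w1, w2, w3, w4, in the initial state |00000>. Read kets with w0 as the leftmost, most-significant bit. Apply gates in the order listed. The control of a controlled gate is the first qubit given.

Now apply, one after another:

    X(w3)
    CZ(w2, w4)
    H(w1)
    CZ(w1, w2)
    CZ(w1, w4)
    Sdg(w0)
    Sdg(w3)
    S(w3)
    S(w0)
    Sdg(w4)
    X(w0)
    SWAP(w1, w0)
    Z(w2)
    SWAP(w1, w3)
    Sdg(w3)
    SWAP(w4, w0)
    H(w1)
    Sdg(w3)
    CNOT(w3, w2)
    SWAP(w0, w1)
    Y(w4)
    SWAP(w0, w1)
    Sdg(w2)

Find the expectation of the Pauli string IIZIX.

The observable IIZIX averages to 1.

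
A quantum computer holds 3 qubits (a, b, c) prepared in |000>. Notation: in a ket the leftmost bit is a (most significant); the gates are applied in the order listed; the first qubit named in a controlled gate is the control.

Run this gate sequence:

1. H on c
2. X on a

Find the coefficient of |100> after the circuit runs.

The amplitude on |100> is sqrt(2)/2.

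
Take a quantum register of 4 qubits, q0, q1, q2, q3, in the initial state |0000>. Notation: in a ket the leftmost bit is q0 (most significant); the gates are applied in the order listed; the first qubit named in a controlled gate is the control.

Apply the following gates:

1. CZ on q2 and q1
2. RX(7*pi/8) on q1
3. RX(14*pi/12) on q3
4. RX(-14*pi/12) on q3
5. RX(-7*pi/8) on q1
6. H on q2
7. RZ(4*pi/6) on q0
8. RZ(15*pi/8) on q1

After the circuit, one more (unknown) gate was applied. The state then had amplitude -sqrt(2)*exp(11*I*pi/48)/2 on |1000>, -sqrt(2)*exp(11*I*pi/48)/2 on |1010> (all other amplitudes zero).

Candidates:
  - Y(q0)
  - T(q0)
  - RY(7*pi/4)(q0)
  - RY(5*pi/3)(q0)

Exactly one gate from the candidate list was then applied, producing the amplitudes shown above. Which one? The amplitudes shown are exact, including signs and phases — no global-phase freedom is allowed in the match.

The applied gate was Y(q0). Key observation: gates 2-5 undo each other exactly, leaving only the rest of the circuit to track.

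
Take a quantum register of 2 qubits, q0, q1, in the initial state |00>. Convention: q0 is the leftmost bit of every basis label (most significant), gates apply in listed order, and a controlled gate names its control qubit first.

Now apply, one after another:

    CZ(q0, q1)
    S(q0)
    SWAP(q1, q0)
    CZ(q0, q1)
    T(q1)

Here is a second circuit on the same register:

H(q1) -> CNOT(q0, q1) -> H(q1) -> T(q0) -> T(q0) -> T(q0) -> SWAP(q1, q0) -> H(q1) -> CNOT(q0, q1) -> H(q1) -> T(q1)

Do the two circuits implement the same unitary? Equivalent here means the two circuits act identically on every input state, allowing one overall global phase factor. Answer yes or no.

No, they are not equivalent — no single phase factor reconciles the two unitaries.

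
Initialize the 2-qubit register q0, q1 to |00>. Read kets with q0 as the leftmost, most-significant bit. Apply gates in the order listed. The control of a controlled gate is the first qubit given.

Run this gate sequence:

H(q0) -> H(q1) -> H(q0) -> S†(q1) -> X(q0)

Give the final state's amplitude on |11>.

The final state's coefficient on |11> equals -sqrt(2)*I/2.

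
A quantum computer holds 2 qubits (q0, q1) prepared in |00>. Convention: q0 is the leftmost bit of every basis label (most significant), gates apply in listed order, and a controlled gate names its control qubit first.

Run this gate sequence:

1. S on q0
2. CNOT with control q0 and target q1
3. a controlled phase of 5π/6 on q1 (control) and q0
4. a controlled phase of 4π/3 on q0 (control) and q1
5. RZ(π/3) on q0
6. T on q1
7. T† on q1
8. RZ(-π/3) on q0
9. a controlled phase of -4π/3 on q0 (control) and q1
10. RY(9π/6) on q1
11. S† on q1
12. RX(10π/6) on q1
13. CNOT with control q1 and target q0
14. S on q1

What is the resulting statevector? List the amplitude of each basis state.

The final amplitudes are -sqrt(2)/4 + sqrt(6)/4 on |00>, 0 on |01>, 0 on |10>, -sqrt(6)/4 - sqrt(2)/4 on |11>. Key observation: steps 4-9 multiply out to the identity, so the circuit reduces to the remaining gates.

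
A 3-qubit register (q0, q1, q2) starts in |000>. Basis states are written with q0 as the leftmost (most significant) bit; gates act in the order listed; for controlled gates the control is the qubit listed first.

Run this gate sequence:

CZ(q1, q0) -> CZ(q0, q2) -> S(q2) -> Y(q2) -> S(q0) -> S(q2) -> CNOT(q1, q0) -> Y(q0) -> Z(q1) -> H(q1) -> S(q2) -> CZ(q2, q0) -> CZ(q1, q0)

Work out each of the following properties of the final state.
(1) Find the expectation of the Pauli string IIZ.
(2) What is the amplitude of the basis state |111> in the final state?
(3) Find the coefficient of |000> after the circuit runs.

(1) In the final state, IIZ has expectation -1.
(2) The final state's coefficient on |111> equals sqrt(2)/2.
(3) The final state's coefficient on |000> equals 0.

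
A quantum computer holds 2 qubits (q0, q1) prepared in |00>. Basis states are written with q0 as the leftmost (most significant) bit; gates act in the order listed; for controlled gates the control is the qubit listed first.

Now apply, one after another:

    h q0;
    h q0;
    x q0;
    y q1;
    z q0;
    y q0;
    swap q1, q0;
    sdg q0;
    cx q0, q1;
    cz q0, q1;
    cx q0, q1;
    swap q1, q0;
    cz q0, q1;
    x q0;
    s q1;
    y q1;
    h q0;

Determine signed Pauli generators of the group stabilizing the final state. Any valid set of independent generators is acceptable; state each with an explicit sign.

The stabilizer group can be generated by -XI, +IZ, among other valid generating sets.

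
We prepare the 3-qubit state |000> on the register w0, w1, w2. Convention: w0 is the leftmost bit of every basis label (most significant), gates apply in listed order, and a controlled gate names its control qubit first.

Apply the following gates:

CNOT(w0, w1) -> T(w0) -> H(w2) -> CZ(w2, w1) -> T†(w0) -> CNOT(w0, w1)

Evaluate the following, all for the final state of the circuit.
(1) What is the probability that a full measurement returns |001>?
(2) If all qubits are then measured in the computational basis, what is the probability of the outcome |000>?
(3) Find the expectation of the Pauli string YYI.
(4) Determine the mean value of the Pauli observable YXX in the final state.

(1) A full measurement returns |001> with probability 1/2.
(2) A full measurement returns |000> with probability 1/2.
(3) The expectation value of YYI is 0.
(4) The observable YXX averages to 0.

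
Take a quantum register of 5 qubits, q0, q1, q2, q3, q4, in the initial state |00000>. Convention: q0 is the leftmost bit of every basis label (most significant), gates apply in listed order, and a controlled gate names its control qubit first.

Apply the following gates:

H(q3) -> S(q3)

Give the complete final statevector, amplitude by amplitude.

The resulting statevector has amplitude sqrt(2)/2 on |00000>, sqrt(2)*I/2 on |00010>, and 0 on every other basis state.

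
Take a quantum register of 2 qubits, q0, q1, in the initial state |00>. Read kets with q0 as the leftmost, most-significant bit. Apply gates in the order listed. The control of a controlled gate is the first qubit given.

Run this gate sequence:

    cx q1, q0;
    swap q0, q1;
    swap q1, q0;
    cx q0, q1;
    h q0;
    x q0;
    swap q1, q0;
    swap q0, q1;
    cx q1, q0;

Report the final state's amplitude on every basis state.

The resulting statevector has amplitude sqrt(2)/2 on |00>, 0 on |01>, sqrt(2)/2 on |10>, 0 on |11>.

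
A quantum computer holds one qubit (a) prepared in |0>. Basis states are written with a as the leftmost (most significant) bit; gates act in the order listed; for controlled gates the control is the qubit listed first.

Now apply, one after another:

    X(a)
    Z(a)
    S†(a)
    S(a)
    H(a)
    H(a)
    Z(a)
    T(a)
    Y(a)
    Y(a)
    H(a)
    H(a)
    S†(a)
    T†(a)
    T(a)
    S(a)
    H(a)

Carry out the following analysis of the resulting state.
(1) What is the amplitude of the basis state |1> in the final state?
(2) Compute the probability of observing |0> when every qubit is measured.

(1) The final state's coefficient on |1> equals -sqrt(2)*exp(I*pi/4)/2. Key observation: gates 12-17 undo each other exactly, leaving only the rest of the circuit to track.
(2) The probability of measuring |0> is 1/2.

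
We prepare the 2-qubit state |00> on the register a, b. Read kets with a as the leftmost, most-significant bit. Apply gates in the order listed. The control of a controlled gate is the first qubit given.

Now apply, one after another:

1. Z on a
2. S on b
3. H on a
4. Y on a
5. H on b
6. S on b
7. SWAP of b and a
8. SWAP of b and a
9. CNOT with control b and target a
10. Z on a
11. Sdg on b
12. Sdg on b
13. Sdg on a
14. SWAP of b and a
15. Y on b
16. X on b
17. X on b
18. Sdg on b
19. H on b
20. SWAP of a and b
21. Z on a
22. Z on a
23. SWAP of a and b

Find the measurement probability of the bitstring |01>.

The probability of measuring |01> is 1/2.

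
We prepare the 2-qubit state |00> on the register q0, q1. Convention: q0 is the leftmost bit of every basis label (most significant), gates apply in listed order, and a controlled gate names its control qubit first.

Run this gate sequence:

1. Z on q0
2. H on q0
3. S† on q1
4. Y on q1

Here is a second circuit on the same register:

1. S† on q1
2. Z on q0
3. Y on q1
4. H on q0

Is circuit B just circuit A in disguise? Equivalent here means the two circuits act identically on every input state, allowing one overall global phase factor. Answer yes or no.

Yes: on every input state the two circuits agree up to one overall phase factor.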